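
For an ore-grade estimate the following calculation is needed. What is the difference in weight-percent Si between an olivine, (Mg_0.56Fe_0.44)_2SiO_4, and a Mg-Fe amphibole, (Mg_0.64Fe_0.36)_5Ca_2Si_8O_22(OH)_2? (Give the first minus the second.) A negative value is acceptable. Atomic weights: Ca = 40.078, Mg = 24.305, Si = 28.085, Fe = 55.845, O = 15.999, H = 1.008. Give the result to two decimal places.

-9.18 percentage points

M((Mg_0.56Fe_0.44)_2SiO_4) = 168.446 g/mol, so wt% Si = 28.085/168.446 × 100 = 16.67%.
M((Mg_0.64Fe_0.36)_5Ca_2Si_8O_22(OH)_2) = 869.125 g/mol, so wt% Si = 224.680/869.125 × 100 = 25.85%.
16.67 − 25.85 = -9.18 pp.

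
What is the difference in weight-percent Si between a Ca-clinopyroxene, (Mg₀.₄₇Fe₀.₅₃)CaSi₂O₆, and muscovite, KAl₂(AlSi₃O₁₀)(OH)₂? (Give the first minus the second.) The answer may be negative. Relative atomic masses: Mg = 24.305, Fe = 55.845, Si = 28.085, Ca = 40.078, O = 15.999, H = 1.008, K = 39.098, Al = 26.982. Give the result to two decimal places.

M((Mg₀.₄₇Fe₀.₅₃)CaSi₂O₆) = 233.263 g/mol, so wt% Si = 56.170/233.263 × 100 = 24.08%.
M(KAl₂(AlSi₃O₁₀)(OH)₂) = 398.303 g/mol, so wt% Si = 84.255/398.303 × 100 = 21.15%.
24.08 − 21.15 = 2.93 pp.

2.93 percentage points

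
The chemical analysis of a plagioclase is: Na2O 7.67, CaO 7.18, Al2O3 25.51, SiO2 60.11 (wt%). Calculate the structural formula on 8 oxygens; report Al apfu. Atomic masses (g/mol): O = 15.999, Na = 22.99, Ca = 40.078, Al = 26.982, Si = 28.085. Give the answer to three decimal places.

Na2O: 7.67/61.979 = 0.12375 mol → 0.24750 mol Na, 0.12375 mol O.
CaO: 7.18/56.077 = 0.12804 mol → 0.12804 mol Ca, 0.12804 mol O.
Al2O3: 25.51/101.961 = 0.25019 mol → 0.50038 mol Al, 0.75057 mol O.
SiO2: 60.11/60.083 = 1.00045 mol → 1.00045 mol Si, 2.00090 mol O.
Total oxygen = 3.00326 mol. Normalization factor = 8/3.00326 = 2.66377.
Al per 8 O = 0.50038 × 2.66377 = 1.333.

1.333 Al apfu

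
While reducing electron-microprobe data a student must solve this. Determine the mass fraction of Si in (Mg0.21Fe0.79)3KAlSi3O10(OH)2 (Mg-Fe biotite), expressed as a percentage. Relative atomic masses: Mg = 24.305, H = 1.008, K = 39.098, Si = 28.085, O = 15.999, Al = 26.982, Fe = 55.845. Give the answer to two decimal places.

17.12 weight percent

Formula mass = 0.63·24.305 + 2.37·55.845 + 1·39.098 + 1·26.982 + 3·28.085 + 12·15.999 + 2·1.008 = 492.004 g/mol, of which 84.255 g is Si.
So Si makes up 84.255/492.004 = 0.1712 of the mass, i.e. 17.12%.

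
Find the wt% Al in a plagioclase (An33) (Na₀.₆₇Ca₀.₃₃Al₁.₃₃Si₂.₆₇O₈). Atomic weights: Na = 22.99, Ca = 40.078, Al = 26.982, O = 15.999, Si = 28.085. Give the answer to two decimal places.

13.42 weight percent

Molar mass of Na₀.₆₇Ca₀.₃₃Al₁.₃₃Si₂.₆₇O₈: 0.67*22.99 + 0.33*40.078 + 1.33*26.982 + 2.67*28.085 + 8*15.999 = 267.494 g/mol.
Mass of Al per formula unit: 1.33 × 26.982 = 35.886 g.
Weight fraction Al = 35.886 / 267.494 = 0.1342.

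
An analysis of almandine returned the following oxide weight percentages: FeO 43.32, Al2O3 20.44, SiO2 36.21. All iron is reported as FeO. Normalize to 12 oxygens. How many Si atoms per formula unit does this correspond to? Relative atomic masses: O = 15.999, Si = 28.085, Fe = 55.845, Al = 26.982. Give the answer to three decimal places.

3.001 Si apfu

43.32 wt% FeO ÷ 71.844 g/mol = 0.60297 mol, giving 0.60297 Fe and 0.60297 O.
20.44 wt% Al2O3 ÷ 101.961 g/mol = 0.20047 mol, giving 0.40094 Al and 0.60141 O.
36.21 wt% SiO2 ÷ 60.083 g/mol = 0.60267 mol, giving 0.60267 Si and 1.20534 O.
Oxygen sums to 2.40972; scaling by 12/2.40972 = 4.97983 puts the formula on 12 O.
Si: 0.60267 × 4.97983 = 3.001 atoms per formula unit.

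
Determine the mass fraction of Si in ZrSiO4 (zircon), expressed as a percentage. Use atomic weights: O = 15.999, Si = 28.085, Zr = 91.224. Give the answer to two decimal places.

15.32 wt%

M(ZrSiO4) = 183.305 g/mol.
Si contributes 1 × 28.085 = 28.085 g per mole.
28.085/183.305 = 0.1532 → 15.32%.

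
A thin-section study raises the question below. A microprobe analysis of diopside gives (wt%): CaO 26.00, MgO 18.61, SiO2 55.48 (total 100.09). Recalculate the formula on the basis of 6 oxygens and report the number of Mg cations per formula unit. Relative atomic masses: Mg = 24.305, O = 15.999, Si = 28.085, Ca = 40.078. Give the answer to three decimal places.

0.999 Mg apfu

26.00 wt% CaO ÷ 56.077 g/mol = 0.46365 mol, giving 0.46365 Ca and 0.46365 O.
18.61 wt% MgO ÷ 40.304 g/mol = 0.46174 mol, giving 0.46174 Mg and 0.46174 O.
55.48 wt% SiO2 ÷ 60.083 g/mol = 0.92339 mol, giving 0.92339 Si and 1.84678 O.
Oxygen sums to 2.77217; scaling by 6/2.77217 = 2.16437 puts the formula on 6 O.
Mg: 0.46174 × 2.16437 = 0.999 atoms per formula unit.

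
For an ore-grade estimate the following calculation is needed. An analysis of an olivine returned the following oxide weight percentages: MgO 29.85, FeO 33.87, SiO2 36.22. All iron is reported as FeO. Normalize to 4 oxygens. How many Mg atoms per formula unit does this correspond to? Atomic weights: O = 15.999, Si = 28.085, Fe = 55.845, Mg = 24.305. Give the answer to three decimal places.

MgO (M=40.304): mol = 0.74062; Mg = 0.74062, O = 0.74062.
FeO (M=71.844): mol = 0.47144; Fe = 0.47144, O = 0.47144.
SiO2 (M=60.083): mol = 0.60283; Si = 0.60283, O = 1.20566.
ΣO = 2.41772; factor = 4/ΣO = 1.65445.
Mg apfu = 0.74062 × 1.65445 = 1.225.

1.225 Mg apfu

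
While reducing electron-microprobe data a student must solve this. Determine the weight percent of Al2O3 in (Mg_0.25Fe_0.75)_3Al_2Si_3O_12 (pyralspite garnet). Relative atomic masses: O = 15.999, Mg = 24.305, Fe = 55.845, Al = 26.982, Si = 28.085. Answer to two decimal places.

M((Mg_0.25Fe_0.75)_3Al_2Si_3O_12) = 474.087 g/mol; M(Al2O3) = 101.961 g/mol.
Moles Al2O3 per formula unit = 2 Al ÷ 2 = 1.0000.
Al2O3 fraction = (1.0000 × 101.961) / 474.087 = 101.961/474.087 = 0.2151.

21.51 wt%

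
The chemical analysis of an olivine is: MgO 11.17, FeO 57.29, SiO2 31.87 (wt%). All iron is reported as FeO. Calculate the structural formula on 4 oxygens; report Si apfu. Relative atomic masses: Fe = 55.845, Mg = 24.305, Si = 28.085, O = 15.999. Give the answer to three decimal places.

0.994 Si apfu

11.17 wt% MgO ÷ 40.304 g/mol = 0.27714 mol, giving 0.27714 Mg and 0.27714 O.
57.29 wt% FeO ÷ 71.844 g/mol = 0.79742 mol, giving 0.79742 Fe and 0.79742 O.
31.87 wt% SiO2 ÷ 60.083 g/mol = 0.53043 mol, giving 0.53043 Si and 1.06086 O.
Oxygen sums to 2.13542; scaling by 4/2.13542 = 1.87317 puts the formula on 4 O.
Si: 0.53043 × 1.87317 = 0.994 atoms per formula unit.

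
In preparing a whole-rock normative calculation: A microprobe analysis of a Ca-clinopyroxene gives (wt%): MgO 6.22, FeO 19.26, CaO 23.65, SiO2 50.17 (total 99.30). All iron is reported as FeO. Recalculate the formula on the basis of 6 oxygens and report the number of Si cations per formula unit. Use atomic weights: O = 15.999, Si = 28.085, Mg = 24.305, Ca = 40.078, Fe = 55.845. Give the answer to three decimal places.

6.22 wt% MgO ÷ 40.304 g/mol = 0.15433 mol, giving 0.15433 Mg and 0.15433 O.
19.26 wt% FeO ÷ 71.844 g/mol = 0.26808 mol, giving 0.26808 Fe and 0.26808 O.
23.65 wt% CaO ÷ 56.077 g/mol = 0.42174 mol, giving 0.42174 Ca and 0.42174 O.
50.17 wt% SiO2 ÷ 60.083 g/mol = 0.83501 mol, giving 0.83501 Si and 1.67002 O.
Oxygen sums to 2.51417; scaling by 6/2.51417 = 2.38647 puts the formula on 6 O.
Si: 0.83501 × 2.38647 = 1.993 atoms per formula unit.

1.993 Si apfu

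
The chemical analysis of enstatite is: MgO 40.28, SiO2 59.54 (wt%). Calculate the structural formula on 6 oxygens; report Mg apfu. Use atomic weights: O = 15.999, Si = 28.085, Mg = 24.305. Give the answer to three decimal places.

MgO (M=40.304): mol = 0.99940; Mg = 0.99940, O = 0.99940.
SiO2 (M=60.083): mol = 0.99096; Si = 0.99096, O = 1.98192.
ΣO = 2.98132; factor = 6/ΣO = 2.01253.
Mg apfu = 0.99940 × 2.01253 = 2.011.

2.011 Mg apfu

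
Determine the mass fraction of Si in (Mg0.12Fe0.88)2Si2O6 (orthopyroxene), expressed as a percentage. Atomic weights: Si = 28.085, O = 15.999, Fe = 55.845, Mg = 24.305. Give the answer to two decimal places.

21.92 wt%

M((Mg0.12Fe0.88)2Si2O6) = 256.284 g/mol.
Si contributes 2 × 28.085 = 56.170 g per mole.
56.170/256.284 = 0.2192 → 21.92%.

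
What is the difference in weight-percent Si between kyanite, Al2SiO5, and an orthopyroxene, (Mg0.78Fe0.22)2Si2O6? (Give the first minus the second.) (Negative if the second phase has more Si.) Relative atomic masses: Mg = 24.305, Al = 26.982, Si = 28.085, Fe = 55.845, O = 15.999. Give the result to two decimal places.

-8.84 percentage points

M(Al2SiO5) = 162.044 g/mol, so wt% Si = 28.085/162.044 × 100 = 17.33%.
M((Mg0.78Fe0.22)2Si2O6) = 214.652 g/mol, so wt% Si = 56.170/214.652 × 100 = 26.17%.
17.33 − 26.17 = -8.84 pp.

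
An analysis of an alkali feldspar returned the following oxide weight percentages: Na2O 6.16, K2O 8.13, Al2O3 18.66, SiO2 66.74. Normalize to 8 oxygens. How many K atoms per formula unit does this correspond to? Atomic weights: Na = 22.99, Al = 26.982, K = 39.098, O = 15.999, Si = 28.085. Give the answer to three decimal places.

Na2O: 6.16/61.979 = 0.09939 mol → 0.19878 mol Na, 0.09939 mol O.
K2O: 8.13/94.195 = 0.08631 mol → 0.17262 mol K, 0.08631 mol O.
Al2O3: 18.66/101.961 = 0.18301 mol → 0.36602 mol Al, 0.54903 mol O.
SiO2: 66.74/60.083 = 1.11080 mol → 1.11080 mol Si, 2.22160 mol O.
Total oxygen = 2.95633 mol. Normalization factor = 8/2.95633 = 2.70606.
K per 8 O = 0.17262 × 2.70606 = 0.467.

0.467 K apfu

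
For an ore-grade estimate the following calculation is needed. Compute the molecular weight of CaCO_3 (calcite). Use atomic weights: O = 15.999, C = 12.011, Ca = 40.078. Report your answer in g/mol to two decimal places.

100.09 g/mol

M = 1*40.078 + 1*12.011 + 3*15.999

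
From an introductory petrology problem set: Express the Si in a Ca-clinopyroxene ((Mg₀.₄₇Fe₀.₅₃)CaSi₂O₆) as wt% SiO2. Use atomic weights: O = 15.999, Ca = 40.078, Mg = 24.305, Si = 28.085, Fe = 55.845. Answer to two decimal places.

51.52 wt%

Formula mass = 233.263 g/mol.
2 Si → 2.0000 mol SiO2 per formula unit; M(SiO2) = 60.083, so SiO2 mass = 120.166 g.
120.166/233.263 × 100 = 51.52 wt%.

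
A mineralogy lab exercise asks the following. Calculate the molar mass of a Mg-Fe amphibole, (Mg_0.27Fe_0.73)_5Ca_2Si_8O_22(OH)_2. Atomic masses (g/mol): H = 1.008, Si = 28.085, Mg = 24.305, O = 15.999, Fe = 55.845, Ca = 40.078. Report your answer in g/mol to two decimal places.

M = 1.35(24.305) + 3.65(55.845) + 2(40.078) + 8(28.085) + 24(15.999) + 2(1.008)

927.47 g/mol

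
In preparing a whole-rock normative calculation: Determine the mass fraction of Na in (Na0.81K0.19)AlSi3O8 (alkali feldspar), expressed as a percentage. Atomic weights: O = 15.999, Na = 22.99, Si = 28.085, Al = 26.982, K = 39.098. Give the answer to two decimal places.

7.02 mass %

Formula mass = 0.81*22.99 + 0.19*39.098 + 1*26.982 + 3*28.085 + 8*15.999 = 265.280 g/mol, of which 18.622 g is Na.
So Na makes up 18.622/265.280 = 0.0702 of the mass, i.e. 7.02%.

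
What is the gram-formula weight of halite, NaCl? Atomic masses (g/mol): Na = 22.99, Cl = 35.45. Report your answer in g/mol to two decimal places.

Na: 1 × 22.99 = 22.9900
Cl: 1 × 35.45 = 35.4500
Summing the contributions gives the formula mass.

58.44 g/mol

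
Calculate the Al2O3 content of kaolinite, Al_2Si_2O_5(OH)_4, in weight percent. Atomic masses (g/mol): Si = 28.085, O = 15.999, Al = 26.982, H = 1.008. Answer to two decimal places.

M(Al_2Si_2O_5(OH)_4) = 258.157 g/mol; M(Al2O3) = 101.961 g/mol.
Moles Al2O3 per formula unit = 2 Al ÷ 2 = 1.0000.
Al2O3 fraction = (1.0000 × 101.961) / 258.157 = 101.961/258.157 = 0.3950.

39.50 wt%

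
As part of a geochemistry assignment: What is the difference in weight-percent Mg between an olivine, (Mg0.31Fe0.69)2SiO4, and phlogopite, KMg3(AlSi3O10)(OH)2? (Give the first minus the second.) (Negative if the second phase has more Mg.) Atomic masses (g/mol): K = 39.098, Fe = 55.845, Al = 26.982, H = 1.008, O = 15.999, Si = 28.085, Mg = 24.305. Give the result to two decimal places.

First mineral: 15.069 g Mg in 184.216 g formula = 8.18 wt% Mg.
Second mineral: 72.915 g Mg in 417.254 g formula = 17.47 wt% Mg.
8.18% − 17.47% gives a difference of -9.29 percentage points.

-9.29 percentage points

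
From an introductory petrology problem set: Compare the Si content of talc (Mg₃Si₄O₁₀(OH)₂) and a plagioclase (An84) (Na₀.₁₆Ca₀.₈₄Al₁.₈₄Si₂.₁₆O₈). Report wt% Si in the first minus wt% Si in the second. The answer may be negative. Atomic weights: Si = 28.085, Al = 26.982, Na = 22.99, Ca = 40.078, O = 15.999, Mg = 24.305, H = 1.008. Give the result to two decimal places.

7.61 percentage points

First mineral: 112.340 g Si in 379.259 g formula = 29.62 wt% Si.
Second mineral: 60.664 g Si in 275.646 g formula = 22.01 wt% Si.
29.62% − 22.01% gives a difference of 7.61 percentage points.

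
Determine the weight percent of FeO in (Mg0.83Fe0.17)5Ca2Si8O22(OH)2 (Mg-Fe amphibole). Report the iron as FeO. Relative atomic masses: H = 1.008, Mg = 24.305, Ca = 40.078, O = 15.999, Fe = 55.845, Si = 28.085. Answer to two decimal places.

Formula mass = 839.162 g/mol.
0.85 Fe → 0.8500 mol FeO per formula unit; M(FeO) = 71.844, so FeO mass = 61.067 g.
61.067/839.162 × 100 = 7.28 wt%.

7.28 wt%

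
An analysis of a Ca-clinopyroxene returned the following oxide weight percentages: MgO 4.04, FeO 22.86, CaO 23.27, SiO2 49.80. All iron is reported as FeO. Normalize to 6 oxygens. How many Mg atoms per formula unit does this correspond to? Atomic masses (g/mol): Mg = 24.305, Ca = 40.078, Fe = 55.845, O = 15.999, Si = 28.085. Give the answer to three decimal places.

MgO: 4.04/40.304 = 0.10024 mol → 0.10024 mol Mg, 0.10024 mol O.
FeO: 22.86/71.844 = 0.31819 mol → 0.31819 mol Fe, 0.31819 mol O.
CaO: 23.27/56.077 = 0.41497 mol → 0.41497 mol Ca, 0.41497 mol O.
SiO2: 49.80/60.083 = 0.82885 mol → 0.82885 mol Si, 1.65770 mol O.
Total oxygen = 2.49110 mol. Normalization factor = 6/2.49110 = 2.40857.
Mg per 6 O = 0.10024 × 2.40857 = 0.241.

0.241 Mg apfu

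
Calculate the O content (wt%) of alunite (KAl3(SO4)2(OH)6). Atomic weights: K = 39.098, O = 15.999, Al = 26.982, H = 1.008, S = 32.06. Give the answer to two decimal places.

54.08 wt%

Molar mass of KAl3(SO4)2(OH)6: 1·39.098 + 3·26.982 + 2·32.06 + 14·15.999 + 6·1.008 = 414.198 g/mol.
Mass of O per formula unit: 14 × 15.999 = 223.986 g.
Weight fraction O = 223.986 / 414.198 = 0.5408.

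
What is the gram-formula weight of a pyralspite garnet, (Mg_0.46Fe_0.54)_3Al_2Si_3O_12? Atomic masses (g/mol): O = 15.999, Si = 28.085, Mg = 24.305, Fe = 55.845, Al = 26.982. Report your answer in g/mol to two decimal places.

454.22 g/mol

M = 1.38×24.305 + 1.62×55.845 + 2×26.982 + 3×28.085 + 12×15.999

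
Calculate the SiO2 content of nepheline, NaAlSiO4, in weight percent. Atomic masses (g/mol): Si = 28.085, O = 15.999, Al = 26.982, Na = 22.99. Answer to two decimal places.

42.30 wt%

Formula mass = 142.053 g/mol.
1 Si → 1.0000 mol SiO2 per formula unit; M(SiO2) = 60.083, so SiO2 mass = 60.083 g.
60.083/142.053 × 100 = 42.30 wt%.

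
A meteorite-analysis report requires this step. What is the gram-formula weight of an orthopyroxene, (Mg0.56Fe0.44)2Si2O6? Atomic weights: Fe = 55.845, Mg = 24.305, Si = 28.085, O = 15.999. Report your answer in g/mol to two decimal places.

The formula mass is the sum 1.12×24.305 + 0.88×55.845 + 2×28.085 + 6×15.999.

228.53 g/mol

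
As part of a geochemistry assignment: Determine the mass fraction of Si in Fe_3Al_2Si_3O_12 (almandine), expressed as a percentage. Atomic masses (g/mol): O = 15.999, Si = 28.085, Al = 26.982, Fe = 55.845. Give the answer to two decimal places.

16.93 wt%

M(Fe_3Al_2Si_3O_12) = 497.742 g/mol.
Si contributes 3 × 28.085 = 84.255 g per mole.
84.255/497.742 = 0.1693 → 16.93%.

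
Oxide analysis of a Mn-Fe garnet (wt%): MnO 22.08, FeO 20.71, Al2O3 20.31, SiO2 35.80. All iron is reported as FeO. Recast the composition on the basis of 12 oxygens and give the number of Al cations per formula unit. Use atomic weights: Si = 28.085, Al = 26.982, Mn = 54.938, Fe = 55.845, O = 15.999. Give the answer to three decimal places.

MnO (M=70.937): mol = 0.31126; Mn = 0.31126, O = 0.31126.
FeO (M=71.844): mol = 0.28826; Fe = 0.28826, O = 0.28826.
Al2O3 (M=101.961): mol = 0.19919; Al = 0.39838, O = 0.59757.
SiO2 (M=60.083): mol = 0.59584; Si = 0.59584, O = 1.19168.
ΣO = 2.38877; factor = 12/ΣO = 5.02351.
Al apfu = 0.39838 × 5.02351 = 2.001.

2.001 Al apfu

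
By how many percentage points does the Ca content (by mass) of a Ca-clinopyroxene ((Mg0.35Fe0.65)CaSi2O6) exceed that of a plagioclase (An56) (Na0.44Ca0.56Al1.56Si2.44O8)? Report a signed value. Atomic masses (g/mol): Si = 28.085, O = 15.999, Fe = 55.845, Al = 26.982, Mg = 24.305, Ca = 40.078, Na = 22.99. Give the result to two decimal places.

Ca in (Mg0.35Fe0.65)CaSi2O6: molar mass 237.048 g/mol; 1×40.078 = 40.078 g → 16.91 wt%.
Ca in Na0.44Ca0.56Al1.56Si2.44O8: molar mass 271.171 g/mol; 0.56×40.078 = 22.444 g → 8.28 wt%.
Difference = 16.91 − 8.28 = 8.63 percentage points.

8.63 percentage points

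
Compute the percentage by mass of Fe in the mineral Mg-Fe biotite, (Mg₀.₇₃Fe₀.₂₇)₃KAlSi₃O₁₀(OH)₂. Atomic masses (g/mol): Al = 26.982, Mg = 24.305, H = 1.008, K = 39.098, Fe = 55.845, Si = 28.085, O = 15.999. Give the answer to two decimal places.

M((Mg₀.₇₃Fe₀.₂₇)₃KAlSi₃O₁₀(OH)₂) = 442.801 g/mol.
Fe contributes 0.81 × 55.845 = 45.234 g per mole.
45.234/442.801 = 0.1022 → 10.22%.

10.22 weight percent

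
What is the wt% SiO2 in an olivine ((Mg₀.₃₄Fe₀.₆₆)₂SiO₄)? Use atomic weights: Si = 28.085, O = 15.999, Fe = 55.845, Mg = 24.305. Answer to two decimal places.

Molar mass of (Mg₀.₃₄Fe₀.₆₆)₂SiO₄ = 0.68·24.305 + 1.32·55.845 + 1·28.085 + 4·15.999 = 182.324 g/mol.
Each formula unit contains 1 Si, equivalent to 1/1 = 1.0000 mol SiO2.
M(SiO2) = 1×28.085 + 2×15.999 = 60.083 g/mol.
Mass of SiO2 per formula unit = 1.0000 × 60.083 = 60.083 g.
SiO2 wt% = 60.083 / 182.324 × 100 = 32.95%.

32.95 wt%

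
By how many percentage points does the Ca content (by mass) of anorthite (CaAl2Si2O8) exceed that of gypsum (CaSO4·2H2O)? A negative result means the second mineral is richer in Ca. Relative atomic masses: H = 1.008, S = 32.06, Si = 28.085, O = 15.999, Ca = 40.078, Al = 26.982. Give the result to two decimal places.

-8.87 percentage points

Ca in CaAl2Si2O8: molar mass 278.204 g/mol; 1×40.078 = 40.078 g → 14.41 wt%.
Ca in CaSO4·2H2O: molar mass 172.164 g/mol; 1×40.078 = 40.078 g → 23.28 wt%.
Difference = 14.41 − 23.28 = -8.87 percentage points.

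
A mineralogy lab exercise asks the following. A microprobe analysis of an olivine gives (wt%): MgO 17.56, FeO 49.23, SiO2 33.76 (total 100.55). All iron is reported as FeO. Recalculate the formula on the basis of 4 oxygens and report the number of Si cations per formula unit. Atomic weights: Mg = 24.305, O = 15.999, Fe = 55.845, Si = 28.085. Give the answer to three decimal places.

1.001 Si apfu

MgO: 17.56/40.304 = 0.43569 mol → 0.43569 mol Mg, 0.43569 mol O.
FeO: 49.23/71.844 = 0.68523 mol → 0.68523 mol Fe, 0.68523 mol O.
SiO2: 33.76/60.083 = 0.56189 mol → 0.56189 mol Si, 1.12378 mol O.
Total oxygen = 2.24470 mol. Normalization factor = 4/2.24470 = 1.78198.
Si per 4 O = 0.56189 × 1.78198 = 1.001.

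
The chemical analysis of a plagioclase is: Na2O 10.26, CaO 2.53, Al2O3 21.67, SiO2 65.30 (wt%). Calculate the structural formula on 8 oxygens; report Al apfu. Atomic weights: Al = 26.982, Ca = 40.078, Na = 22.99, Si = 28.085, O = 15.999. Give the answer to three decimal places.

Na2O: 10.26/61.979 = 0.16554 mol → 0.33108 mol Na, 0.16554 mol O.
CaO: 2.53/56.077 = 0.04512 mol → 0.04512 mol Ca, 0.04512 mol O.
Al2O3: 21.67/101.961 = 0.21253 mol → 0.42506 mol Al, 0.63759 mol O.
SiO2: 65.30/60.083 = 1.08683 mol → 1.08683 mol Si, 2.17366 mol O.
Total oxygen = 3.02191 mol. Normalization factor = 8/3.02191 = 2.64733.
Al per 8 O = 0.42506 × 2.64733 = 1.125.

1.125 Al apfu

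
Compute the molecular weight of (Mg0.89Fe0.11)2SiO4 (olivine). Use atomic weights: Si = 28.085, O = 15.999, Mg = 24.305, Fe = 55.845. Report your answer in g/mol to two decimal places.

The formula mass is the sum 1.78*24.305 + 0.22*55.845 + 1*28.085 + 4*15.999.

147.63 g/mol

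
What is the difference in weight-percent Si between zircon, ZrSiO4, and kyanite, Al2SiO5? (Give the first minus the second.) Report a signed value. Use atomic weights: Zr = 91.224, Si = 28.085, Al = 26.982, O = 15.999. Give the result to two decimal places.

Si in ZrSiO4: molar mass 183.305 g/mol; 1×28.085 = 28.085 g → 15.32 wt%.
Si in Al2SiO5: molar mass 162.044 g/mol; 1×28.085 = 28.085 g → 17.33 wt%.
Difference = 15.32 − 17.33 = -2.01 percentage points.

-2.01 percentage points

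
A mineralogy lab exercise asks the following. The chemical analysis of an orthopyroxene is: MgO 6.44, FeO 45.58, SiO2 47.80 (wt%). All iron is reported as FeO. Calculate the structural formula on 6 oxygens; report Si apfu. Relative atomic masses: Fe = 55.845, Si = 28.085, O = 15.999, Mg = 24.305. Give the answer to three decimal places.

2.001 Si apfu

6.44 wt% MgO ÷ 40.304 g/mol = 0.15979 mol, giving 0.15979 Mg and 0.15979 O.
45.58 wt% FeO ÷ 71.844 g/mol = 0.63443 mol, giving 0.63443 Fe and 0.63443 O.
47.80 wt% SiO2 ÷ 60.083 g/mol = 0.79557 mol, giving 0.79557 Si and 1.59114 O.
Oxygen sums to 2.38536; scaling by 6/2.38536 = 2.51534 puts the formula on 6 O.
Si: 0.79557 × 2.51534 = 2.001 atoms per formula unit.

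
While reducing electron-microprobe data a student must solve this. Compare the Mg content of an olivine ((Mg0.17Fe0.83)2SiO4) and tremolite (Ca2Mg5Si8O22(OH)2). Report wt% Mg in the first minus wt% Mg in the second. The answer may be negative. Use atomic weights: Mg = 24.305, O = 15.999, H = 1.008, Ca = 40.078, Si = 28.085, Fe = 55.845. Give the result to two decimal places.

First mineral: 8.264 g Mg in 193.047 g formula = 4.28 wt% Mg.
Second mineral: 121.525 g Mg in 812.353 g formula = 14.96 wt% Mg.
4.28% − 14.96% gives a difference of -10.68 percentage points.

-10.68 percentage points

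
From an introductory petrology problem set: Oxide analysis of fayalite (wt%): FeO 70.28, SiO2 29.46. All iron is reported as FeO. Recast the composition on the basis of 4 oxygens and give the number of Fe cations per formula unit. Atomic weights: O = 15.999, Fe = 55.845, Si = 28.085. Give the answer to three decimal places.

1.998 Fe apfu

FeO: 70.28/71.844 = 0.97823 mol → 0.97823 mol Fe, 0.97823 mol O.
SiO2: 29.46/60.083 = 0.49032 mol → 0.49032 mol Si, 0.98064 mol O.
Total oxygen = 1.95887 mol. Normalization factor = 4/1.95887 = 2.04199.
Fe per 4 O = 0.97823 × 2.04199 = 1.998.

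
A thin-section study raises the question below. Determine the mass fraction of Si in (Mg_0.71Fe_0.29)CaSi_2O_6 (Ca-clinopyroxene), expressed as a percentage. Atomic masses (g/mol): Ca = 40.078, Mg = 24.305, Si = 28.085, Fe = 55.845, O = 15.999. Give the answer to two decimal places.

Molar mass of (Mg_0.71Fe_0.29)CaSi_2O_6: 0.71×24.305 + 0.29×55.845 + 1×40.078 + 2×28.085 + 6×15.999 = 225.694 g/mol.
Mass of Si per formula unit: 2 × 28.085 = 56.170 g.
Weight fraction Si = 56.170 / 225.694 = 0.2489.

24.89 mass %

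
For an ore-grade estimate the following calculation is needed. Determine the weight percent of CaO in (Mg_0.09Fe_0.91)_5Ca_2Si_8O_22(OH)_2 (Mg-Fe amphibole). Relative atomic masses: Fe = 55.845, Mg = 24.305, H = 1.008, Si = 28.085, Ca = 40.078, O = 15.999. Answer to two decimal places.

11.73 wt%

Molar mass of (Mg_0.09Fe_0.91)_5Ca_2Si_8O_22(OH)_2 = 0.45·24.305 + 4.55·55.845 + 2·40.078 + 8·28.085 + 24·15.999 + 2·1.008 = 955.860 g/mol.
Each formula unit contains 2 Ca, equivalent to 2/1 = 2.0000 mol CaO.
M(CaO) = 1×40.078 + 1×15.999 = 56.077 g/mol.
Mass of CaO per formula unit = 2.0000 × 56.077 = 112.154 g.
CaO wt% = 112.154 / 955.860 × 100 = 11.73%.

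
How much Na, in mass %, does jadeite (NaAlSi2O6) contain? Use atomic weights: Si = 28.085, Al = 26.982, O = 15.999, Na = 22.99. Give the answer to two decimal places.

11.37 mass %

M(NaAlSi2O6) = 202.136 g/mol.
Na contributes 1 × 22.99 = 22.990 g per mole.
22.990/202.136 = 0.1137 → 11.37%.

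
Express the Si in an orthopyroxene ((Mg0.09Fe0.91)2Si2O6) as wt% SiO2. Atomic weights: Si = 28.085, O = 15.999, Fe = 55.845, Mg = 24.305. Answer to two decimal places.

46.54 wt%

Formula mass = 258.177 g/mol.
2 Si → 2.0000 mol SiO2 per formula unit; M(SiO2) = 60.083, so SiO2 mass = 120.166 g.
120.166/258.177 × 100 = 46.54 wt%.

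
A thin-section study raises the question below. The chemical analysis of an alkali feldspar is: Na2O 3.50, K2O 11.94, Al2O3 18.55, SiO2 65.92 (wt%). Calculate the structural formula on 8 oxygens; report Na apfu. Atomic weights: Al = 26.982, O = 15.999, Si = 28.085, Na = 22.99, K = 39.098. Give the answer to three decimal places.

0.309 Na apfu

3.50 wt% Na2O ÷ 61.979 g/mol = 0.05647 mol, giving 0.11294 Na and 0.05647 O.
11.94 wt% K2O ÷ 94.195 g/mol = 0.12676 mol, giving 0.25352 K and 0.12676 O.
18.55 wt% Al2O3 ÷ 101.961 g/mol = 0.18193 mol, giving 0.36386 Al and 0.54579 O.
65.92 wt% SiO2 ÷ 60.083 g/mol = 1.09715 mol, giving 1.09715 Si and 2.19430 O.
Oxygen sums to 2.92332; scaling by 8/2.92332 = 2.73661 puts the formula on 8 O.
Na: 0.11294 × 2.73661 = 0.309 atoms per formula unit.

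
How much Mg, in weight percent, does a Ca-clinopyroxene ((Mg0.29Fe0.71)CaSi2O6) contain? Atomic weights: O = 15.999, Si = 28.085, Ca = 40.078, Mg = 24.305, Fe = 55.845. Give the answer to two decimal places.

2.95 weight percent

Molar mass of (Mg0.29Fe0.71)CaSi2O6: 0.29·24.305 + 0.71·55.845 + 1·40.078 + 2·28.085 + 6·15.999 = 238.940 g/mol.
Mass of Mg per formula unit: 0.29 × 24.305 = 7.048 g.
Weight fraction Mg = 7.048 / 238.940 = 0.0295.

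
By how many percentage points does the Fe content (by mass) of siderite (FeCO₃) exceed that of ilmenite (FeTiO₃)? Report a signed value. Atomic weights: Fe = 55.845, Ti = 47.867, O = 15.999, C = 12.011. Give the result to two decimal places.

First mineral: 55.845 g Fe in 115.853 g formula = 48.20 wt% Fe.
Second mineral: 55.845 g Fe in 151.709 g formula = 36.81 wt% Fe.
48.20% − 36.81% gives a difference of 11.39 percentage points.

11.39 percentage points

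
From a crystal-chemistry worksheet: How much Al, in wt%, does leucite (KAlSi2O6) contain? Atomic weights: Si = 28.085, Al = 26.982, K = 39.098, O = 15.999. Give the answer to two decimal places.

12.36 wt%

Molar mass of KAlSi2O6: 1×39.098 + 1×26.982 + 2×28.085 + 6×15.999 = 218.244 g/mol.
Mass of Al per formula unit: 1 × 26.982 = 26.982 g.
Weight fraction Al = 26.982 / 218.244 = 0.1236.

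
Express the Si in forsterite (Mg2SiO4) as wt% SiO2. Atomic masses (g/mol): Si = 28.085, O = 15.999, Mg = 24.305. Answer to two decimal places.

Molar mass of Mg2SiO4 = 2·24.305 + 1·28.085 + 4·15.999 = 140.691 g/mol.
Each formula unit contains 1 Si, equivalent to 1/1 = 1.0000 mol SiO2.
M(SiO2) = 1×28.085 + 2×15.999 = 60.083 g/mol.
Mass of SiO2 per formula unit = 1.0000 × 60.083 = 60.083 g.
SiO2 wt% = 60.083 / 140.691 × 100 = 42.71%.

42.71 wt%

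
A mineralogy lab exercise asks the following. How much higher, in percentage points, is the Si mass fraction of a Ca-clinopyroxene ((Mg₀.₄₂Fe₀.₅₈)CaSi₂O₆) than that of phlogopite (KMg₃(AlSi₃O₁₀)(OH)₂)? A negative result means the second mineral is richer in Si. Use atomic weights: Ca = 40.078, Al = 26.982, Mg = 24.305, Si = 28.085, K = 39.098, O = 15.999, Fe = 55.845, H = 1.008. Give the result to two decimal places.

M((Mg₀.₄₂Fe₀.₅₈)CaSi₂O₆) = 234.840 g/mol, so wt% Si = 56.170/234.840 × 100 = 23.92%.
M(KMg₃(AlSi₃O₁₀)(OH)₂) = 417.254 g/mol, so wt% Si = 84.255/417.254 × 100 = 20.19%.
23.92 − 20.19 = 3.73 pp.

3.73 percentage points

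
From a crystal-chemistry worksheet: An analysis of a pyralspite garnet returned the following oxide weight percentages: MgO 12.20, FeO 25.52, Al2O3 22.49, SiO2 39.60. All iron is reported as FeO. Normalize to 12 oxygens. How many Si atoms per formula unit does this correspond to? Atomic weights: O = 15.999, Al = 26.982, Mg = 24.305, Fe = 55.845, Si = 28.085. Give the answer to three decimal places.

MgO: 12.20/40.304 = 0.30270 mol → 0.30270 mol Mg, 0.30270 mol O.
FeO: 25.52/71.844 = 0.35521 mol → 0.35521 mol Fe, 0.35521 mol O.
Al2O3: 22.49/101.961 = 0.22057 mol → 0.44114 mol Al, 0.66171 mol O.
SiO2: 39.60/60.083 = 0.65909 mol → 0.65909 mol Si, 1.31818 mol O.
Total oxygen = 2.63780 mol. Normalization factor = 12/2.63780 = 4.54925.
Si per 12 O = 0.65909 × 4.54925 = 2.998.

2.998 Si apfu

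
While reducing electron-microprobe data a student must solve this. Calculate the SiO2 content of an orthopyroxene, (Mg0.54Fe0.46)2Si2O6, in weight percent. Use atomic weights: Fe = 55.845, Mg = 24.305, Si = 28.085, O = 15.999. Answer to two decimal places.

52.29 wt%

Formula mass = 229.791 g/mol.
2 Si → 2.0000 mol SiO2 per formula unit; M(SiO2) = 60.083, so SiO2 mass = 120.166 g.
120.166/229.791 × 100 = 52.29 wt%.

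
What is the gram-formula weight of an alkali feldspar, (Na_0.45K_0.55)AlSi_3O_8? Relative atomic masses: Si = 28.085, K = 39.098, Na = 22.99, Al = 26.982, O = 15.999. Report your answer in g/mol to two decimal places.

271.08 g/mol

M = 0.45*22.99 + 0.55*39.098 + 1*26.982 + 3*28.085 + 8*15.999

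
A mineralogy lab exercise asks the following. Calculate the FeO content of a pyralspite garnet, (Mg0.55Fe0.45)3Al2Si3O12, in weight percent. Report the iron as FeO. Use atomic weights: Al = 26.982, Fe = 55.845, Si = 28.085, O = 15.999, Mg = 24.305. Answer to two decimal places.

21.76 wt%

M((Mg0.55Fe0.45)3Al2Si3O12) = 445.701 g/mol; M(FeO) = 71.844 g/mol.
Moles FeO per formula unit = 1.35 Fe ÷ 1 = 1.3500.
FeO fraction = (1.3500 × 71.844) / 445.701 = 96.989/445.701 = 0.2176.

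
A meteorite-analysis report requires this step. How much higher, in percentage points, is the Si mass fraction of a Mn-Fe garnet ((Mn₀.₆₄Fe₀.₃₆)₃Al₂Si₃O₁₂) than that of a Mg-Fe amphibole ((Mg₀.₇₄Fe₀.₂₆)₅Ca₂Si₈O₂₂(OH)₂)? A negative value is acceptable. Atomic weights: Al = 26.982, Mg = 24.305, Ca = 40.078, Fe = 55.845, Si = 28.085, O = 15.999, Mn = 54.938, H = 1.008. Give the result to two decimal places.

M((Mn₀.₆₄Fe₀.₃₆)₃Al₂Si₃O₁₂) = 496.001 g/mol, so wt% Si = 84.255/496.001 × 100 = 16.99%.
M((Mg₀.₇₄Fe₀.₂₆)₅Ca₂Si₈O₂₂(OH)₂) = 853.355 g/mol, so wt% Si = 224.680/853.355 × 100 = 26.33%.
16.99 − 26.33 = -9.34 pp.

-9.34 percentage points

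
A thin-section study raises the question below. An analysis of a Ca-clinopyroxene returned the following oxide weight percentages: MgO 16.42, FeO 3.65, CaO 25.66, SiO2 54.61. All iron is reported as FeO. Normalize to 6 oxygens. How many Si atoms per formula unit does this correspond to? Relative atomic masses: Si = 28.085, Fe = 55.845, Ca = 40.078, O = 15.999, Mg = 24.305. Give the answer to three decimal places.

1.995 Si apfu

MgO: 16.42/40.304 = 0.40740 mol → 0.40740 mol Mg, 0.40740 mol O.
FeO: 3.65/71.844 = 0.05080 mol → 0.05080 mol Fe, 0.05080 mol O.
CaO: 25.66/56.077 = 0.45759 mol → 0.45759 mol Ca, 0.45759 mol O.
SiO2: 54.61/60.083 = 0.90891 mol → 0.90891 mol Si, 1.81782 mol O.
Total oxygen = 2.73361 mol. Normalization factor = 6/2.73361 = 2.19490.
Si per 6 O = 0.90891 × 2.19490 = 1.995.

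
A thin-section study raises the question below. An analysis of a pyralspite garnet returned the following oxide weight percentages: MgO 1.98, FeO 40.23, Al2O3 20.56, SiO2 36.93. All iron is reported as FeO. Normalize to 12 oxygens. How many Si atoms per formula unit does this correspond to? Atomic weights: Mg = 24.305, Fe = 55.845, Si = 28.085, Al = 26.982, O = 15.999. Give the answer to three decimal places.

3.019 Si apfu

MgO: 1.98/40.304 = 0.04913 mol → 0.04913 mol Mg, 0.04913 mol O.
FeO: 40.23/71.844 = 0.55996 mol → 0.55996 mol Fe, 0.55996 mol O.
Al2O3: 20.56/101.961 = 0.20165 mol → 0.40330 mol Al, 0.60495 mol O.
SiO2: 36.93/60.083 = 0.61465 mol → 0.61465 mol Si, 1.22930 mol O.
Total oxygen = 2.44334 mol. Normalization factor = 12/2.44334 = 4.91131.
Si per 12 O = 0.61465 × 4.91131 = 3.019.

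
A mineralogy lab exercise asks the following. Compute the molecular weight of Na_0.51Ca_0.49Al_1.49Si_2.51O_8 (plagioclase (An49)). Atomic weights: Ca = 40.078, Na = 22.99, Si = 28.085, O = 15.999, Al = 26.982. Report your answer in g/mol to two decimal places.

The formula mass is the sum 0.51(22.99) + 0.49(40.078) + 1.49(26.982) + 2.51(28.085) + 8(15.999).

270.05 g/mol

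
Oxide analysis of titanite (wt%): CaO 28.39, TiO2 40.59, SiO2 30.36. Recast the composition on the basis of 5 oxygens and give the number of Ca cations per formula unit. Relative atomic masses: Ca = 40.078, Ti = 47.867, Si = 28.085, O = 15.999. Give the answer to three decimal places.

28.39 wt% CaO ÷ 56.077 g/mol = 0.50627 mol, giving 0.50627 Ca and 0.50627 O.
40.59 wt% TiO2 ÷ 79.865 g/mol = 0.50823 mol, giving 0.50823 Ti and 1.01646 O.
30.36 wt% SiO2 ÷ 60.083 g/mol = 0.50530 mol, giving 0.50530 Si and 1.01060 O.
Oxygen sums to 2.53333; scaling by 5/2.53333 = 1.97369 puts the formula on 5 O.
Ca: 0.50627 × 1.97369 = 0.999 atoms per formula unit.

0.999 Ca apfu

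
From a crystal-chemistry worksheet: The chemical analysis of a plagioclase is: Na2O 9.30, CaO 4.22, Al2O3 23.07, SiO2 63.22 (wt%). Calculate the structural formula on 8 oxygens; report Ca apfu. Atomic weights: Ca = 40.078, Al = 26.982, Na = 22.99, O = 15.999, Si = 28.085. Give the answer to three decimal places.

9.30 wt% Na2O ÷ 61.979 g/mol = 0.15005 mol, giving 0.30010 Na and 0.15005 O.
4.22 wt% CaO ÷ 56.077 g/mol = 0.07525 mol, giving 0.07525 Ca and 0.07525 O.
23.07 wt% Al2O3 ÷ 101.961 g/mol = 0.22626 mol, giving 0.45252 Al and 0.67878 O.
63.22 wt% SiO2 ÷ 60.083 g/mol = 1.05221 mol, giving 1.05221 Si and 2.10442 O.
Oxygen sums to 3.00850; scaling by 8/3.00850 = 2.65913 puts the formula on 8 O.
Ca: 0.07525 × 2.65913 = 0.200 atoms per formula unit.

0.200 Ca apfu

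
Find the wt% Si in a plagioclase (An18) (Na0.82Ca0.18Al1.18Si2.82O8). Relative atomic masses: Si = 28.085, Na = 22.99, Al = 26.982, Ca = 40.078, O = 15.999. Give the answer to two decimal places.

29.88 weight percent

Formula mass = 0.82×22.99 + 0.18×40.078 + 1.18×26.982 + 2.82×28.085 + 8×15.999 = 265.096 g/mol, of which 79.200 g is Si.
So Si makes up 79.200/265.096 = 0.2988 of the mass, i.e. 29.88%.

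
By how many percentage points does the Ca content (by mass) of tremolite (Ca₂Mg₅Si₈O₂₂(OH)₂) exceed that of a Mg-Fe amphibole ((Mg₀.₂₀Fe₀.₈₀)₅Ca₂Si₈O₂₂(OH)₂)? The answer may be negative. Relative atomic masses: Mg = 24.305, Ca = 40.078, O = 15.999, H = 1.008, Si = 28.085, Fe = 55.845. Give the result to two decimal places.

1.33 percentage points

M(Ca₂Mg₅Si₈O₂₂(OH)₂) = 812.353 g/mol, so wt% Ca = 80.156/812.353 × 100 = 9.87%.
M((Mg₀.₂₀Fe₀.₈₀)₅Ca₂Si₈O₂₂(OH)₂) = 938.513 g/mol, so wt% Ca = 80.156/938.513 × 100 = 8.54%.
9.87 − 8.54 = 1.33 pp.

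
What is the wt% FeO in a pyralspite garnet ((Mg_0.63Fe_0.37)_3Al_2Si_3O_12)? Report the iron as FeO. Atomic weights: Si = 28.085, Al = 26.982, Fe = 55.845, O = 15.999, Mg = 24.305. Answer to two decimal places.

Formula mass = 438.131 g/mol.
1.11 Fe → 1.1100 mol FeO per formula unit; M(FeO) = 71.844, so FeO mass = 79.747 g.
79.747/438.131 × 100 = 18.20 wt%.

18.20 wt%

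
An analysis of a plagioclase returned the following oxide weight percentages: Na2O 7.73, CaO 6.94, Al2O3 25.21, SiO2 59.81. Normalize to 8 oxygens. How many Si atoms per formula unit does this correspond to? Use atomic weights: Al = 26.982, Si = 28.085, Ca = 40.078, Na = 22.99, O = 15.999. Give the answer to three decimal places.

2.671 Si apfu

Na2O (M=61.979): mol = 0.12472; Na = 0.24944, O = 0.12472.
CaO (M=56.077): mol = 0.12376; Ca = 0.12376, O = 0.12376.
Al2O3 (M=101.961): mol = 0.24725; Al = 0.49450, O = 0.74175.
SiO2 (M=60.083): mol = 0.99546; Si = 0.99546, O = 1.99092.
ΣO = 2.98115; factor = 8/ΣO = 2.68353.
Si apfu = 0.99546 × 2.68353 = 2.671.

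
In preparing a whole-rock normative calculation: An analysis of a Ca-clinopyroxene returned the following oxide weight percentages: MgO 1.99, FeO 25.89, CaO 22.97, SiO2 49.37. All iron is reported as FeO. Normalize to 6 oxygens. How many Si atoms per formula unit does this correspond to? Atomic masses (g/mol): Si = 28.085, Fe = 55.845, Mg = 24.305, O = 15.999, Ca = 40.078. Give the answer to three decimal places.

2.002 Si apfu

MgO: 1.99/40.304 = 0.04937 mol → 0.04937 mol Mg, 0.04937 mol O.
FeO: 25.89/71.844 = 0.36036 mol → 0.36036 mol Fe, 0.36036 mol O.
CaO: 22.97/56.077 = 0.40962 mol → 0.40962 mol Ca, 0.40962 mol O.
SiO2: 49.37/60.083 = 0.82170 mol → 0.82170 mol Si, 1.64340 mol O.
Total oxygen = 2.46275 mol. Normalization factor = 6/2.46275 = 2.43630.
Si per 6 O = 0.82170 × 2.43630 = 2.002.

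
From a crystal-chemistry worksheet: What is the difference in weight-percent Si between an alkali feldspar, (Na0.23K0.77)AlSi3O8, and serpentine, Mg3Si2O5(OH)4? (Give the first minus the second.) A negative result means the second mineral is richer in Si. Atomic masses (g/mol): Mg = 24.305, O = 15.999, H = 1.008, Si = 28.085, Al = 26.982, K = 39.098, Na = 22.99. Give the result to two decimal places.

10.41 percentage points

First mineral: 84.255 g Si in 274.622 g formula = 30.68 wt% Si.
Second mineral: 56.170 g Si in 277.108 g formula = 20.27 wt% Si.
30.68% − 20.27% gives a difference of 10.41 percentage points.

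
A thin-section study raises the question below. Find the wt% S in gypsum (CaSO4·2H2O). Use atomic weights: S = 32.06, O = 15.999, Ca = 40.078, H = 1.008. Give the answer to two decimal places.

18.62 weight percent

Molar mass of CaSO4·2H2O: 1×40.078 + 1×32.06 + 6×15.999 + 4×1.008 = 172.164 g/mol.
Mass of S per formula unit: 1 × 32.06 = 32.060 g.
Weight fraction S = 32.060 / 172.164 = 0.1862.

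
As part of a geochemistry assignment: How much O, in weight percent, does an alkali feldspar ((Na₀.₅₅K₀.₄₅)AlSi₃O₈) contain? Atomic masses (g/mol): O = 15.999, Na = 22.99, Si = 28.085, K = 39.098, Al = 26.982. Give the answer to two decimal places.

47.50 weight percent

M((Na₀.₅₅K₀.₄₅)AlSi₃O₈) = 269.468 g/mol.
O contributes 8 × 15.999 = 127.992 g per mole.
127.992/269.468 = 0.4750 → 47.50%.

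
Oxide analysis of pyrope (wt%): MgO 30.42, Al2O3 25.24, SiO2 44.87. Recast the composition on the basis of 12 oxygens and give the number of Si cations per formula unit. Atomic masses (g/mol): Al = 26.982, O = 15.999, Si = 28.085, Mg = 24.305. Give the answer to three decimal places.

2.996 Si apfu

30.42 wt% MgO ÷ 40.304 g/mol = 0.75476 mol, giving 0.75476 Mg and 0.75476 O.
25.24 wt% Al2O3 ÷ 101.961 g/mol = 0.24755 mol, giving 0.49510 Al and 0.74265 O.
44.87 wt% SiO2 ÷ 60.083 g/mol = 0.74680 mol, giving 0.74680 Si and 1.49360 O.
Oxygen sums to 2.99101; scaling by 12/2.99101 = 4.01202 puts the formula on 12 O.
Si: 0.74680 × 4.01202 = 2.996 atoms per formula unit.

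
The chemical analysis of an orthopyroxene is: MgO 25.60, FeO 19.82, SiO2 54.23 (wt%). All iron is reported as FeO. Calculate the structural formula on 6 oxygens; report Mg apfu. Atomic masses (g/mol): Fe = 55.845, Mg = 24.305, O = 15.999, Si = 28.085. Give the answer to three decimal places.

1.403 Mg apfu

MgO (M=40.304): mol = 0.63517; Mg = 0.63517, O = 0.63517.
FeO (M=71.844): mol = 0.27588; Fe = 0.27588, O = 0.27588.
SiO2 (M=60.083): mol = 0.90258; Si = 0.90258, O = 1.80516.
ΣO = 2.71621; factor = 6/ΣO = 2.20896.
Mg apfu = 0.63517 × 2.20896 = 1.403.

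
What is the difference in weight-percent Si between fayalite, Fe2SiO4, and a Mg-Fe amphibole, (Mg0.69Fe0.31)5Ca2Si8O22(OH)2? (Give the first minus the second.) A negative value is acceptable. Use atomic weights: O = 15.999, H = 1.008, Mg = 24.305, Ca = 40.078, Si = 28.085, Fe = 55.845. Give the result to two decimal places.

-12.31 percentage points

First mineral: 28.085 g Si in 203.771 g formula = 13.78 wt% Si.
Second mineral: 224.680 g Si in 861.240 g formula = 26.09 wt% Si.
13.78% − 26.09% gives a difference of -12.31 percentage points.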